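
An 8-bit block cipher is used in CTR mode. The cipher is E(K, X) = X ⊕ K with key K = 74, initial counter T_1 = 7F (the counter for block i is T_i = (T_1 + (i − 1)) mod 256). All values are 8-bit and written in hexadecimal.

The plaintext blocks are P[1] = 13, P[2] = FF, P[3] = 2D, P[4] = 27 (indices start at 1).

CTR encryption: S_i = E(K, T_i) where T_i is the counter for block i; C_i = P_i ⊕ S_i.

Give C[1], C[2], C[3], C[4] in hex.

C[1]: T = 7F, S = E(K, T) = 0B; 13 ⊕ 0B = 18.
C[2]: T = 80, S = E(K, T) = F4; FF ⊕ F4 = 0B.
C[3]: T = 81, S = E(K, T) = F5; 2D ⊕ F5 = D8.
C[4]: T = 82, S = E(K, T) = F6; 27 ⊕ F6 = D1.

C[1] = 18, C[2] = 0B, C[3] = D8, C[4] = D1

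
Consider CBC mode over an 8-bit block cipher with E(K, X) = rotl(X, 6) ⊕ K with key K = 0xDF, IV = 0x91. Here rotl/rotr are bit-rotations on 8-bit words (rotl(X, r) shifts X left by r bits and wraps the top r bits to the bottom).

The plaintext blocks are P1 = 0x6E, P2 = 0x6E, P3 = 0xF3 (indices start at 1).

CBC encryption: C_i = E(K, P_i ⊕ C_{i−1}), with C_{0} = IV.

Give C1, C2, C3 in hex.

C1: P1 ⊕ 0x91 = 0xFF; E(K, 0xFF) = 0x20.
C2: P2 ⊕ 0x20 = 0x4E; E(K, 0x4E) = 0x4C.
C3: P3 ⊕ 0x4C = 0xBF; E(K, 0xBF) = 0x30.

C1 = 0x20, C2 = 0x4C, C3 = 0x30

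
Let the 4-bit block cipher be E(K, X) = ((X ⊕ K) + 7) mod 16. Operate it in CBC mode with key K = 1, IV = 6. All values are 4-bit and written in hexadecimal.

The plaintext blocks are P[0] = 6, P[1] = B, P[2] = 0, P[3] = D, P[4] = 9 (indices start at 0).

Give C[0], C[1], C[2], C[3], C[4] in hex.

C[0] = 8, C[1] = 9, C[2] = F, C[3] = A, C[4] = 9

CBC encryption: C_i = E(K, P_i ⊕ C_{i−1}), with C_{−1} = IV.
C[0]: P[0] ⊕ 6 = 0; E(K, 0) = 8.
C[1]: P[1] ⊕ 8 = 3; E(K, 3) = 9.
C[2]: P[2] ⊕ 9 = 9; E(K, 9) = F.
C[3]: P[3] ⊕ F = 2; E(K, 2) = A.
C[4]: P[4] ⊕ A = 3; E(K, 3) = 9.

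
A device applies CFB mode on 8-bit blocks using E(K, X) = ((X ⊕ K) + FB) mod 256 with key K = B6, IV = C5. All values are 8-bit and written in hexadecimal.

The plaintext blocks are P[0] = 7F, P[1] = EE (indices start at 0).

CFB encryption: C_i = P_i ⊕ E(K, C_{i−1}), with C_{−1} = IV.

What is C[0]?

C[0]: E(K, C5) = 6E; 7F ⊕ 6E = 11.

C[0] = 11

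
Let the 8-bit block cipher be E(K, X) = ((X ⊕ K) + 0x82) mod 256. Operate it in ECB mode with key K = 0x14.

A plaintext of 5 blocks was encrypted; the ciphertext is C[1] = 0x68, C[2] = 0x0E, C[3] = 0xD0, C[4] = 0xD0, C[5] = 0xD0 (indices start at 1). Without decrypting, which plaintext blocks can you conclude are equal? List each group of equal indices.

P[3] = P[4] = P[5]

ECB encrypts each block independently with the same key, so equal ciphertext blocks imply equal plaintext blocks.
C[3] = C[4] = C[5] = 0xD0, so P[3] = P[4] = P[5].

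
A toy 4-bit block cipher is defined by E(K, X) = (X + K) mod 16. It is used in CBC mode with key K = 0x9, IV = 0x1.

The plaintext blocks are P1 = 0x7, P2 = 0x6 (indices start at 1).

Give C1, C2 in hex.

C1 = 0xF, C2 = 0x2

CBC encryption: C_i = E(K, P_i ⊕ C_{i−1}), with C_{0} = IV.
C1: P1 ⊕ 0x1 = 0x6; E(K, 0x6) = 0xF.
C2: P2 ⊕ 0xF = 0x9; E(K, 0x9) = 0x2.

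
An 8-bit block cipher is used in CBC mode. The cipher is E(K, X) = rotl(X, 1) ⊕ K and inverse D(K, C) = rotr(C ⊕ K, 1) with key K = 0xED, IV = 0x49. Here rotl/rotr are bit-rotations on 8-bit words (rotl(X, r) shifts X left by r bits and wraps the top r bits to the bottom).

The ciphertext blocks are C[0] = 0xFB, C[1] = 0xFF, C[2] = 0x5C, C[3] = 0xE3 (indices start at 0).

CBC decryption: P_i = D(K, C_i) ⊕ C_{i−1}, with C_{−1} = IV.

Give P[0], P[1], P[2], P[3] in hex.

P[0]: D(K, 0xFB) = 0x0B; 0x0B ⊕ 0x49 = 0x42.
P[1]: D(K, 0xFF) = 0x09; 0x09 ⊕ 0xFB = 0xF2.
P[2]: D(K, 0x5C) = 0xD8; 0xD8 ⊕ 0xFF = 0x27.
P[3]: D(K, 0xE3) = 0x07; 0x07 ⊕ 0x5C = 0x5B.

P[0] = 0x42, P[1] = 0xF2, P[2] = 0x27, P[3] = 0x5B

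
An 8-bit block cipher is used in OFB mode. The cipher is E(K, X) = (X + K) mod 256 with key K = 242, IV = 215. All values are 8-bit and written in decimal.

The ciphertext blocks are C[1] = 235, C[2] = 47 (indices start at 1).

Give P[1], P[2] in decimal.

P[1] = 34, P[2] = 148

OFB decryption: S_i = E(K, S_{i−1}) with S_{0} = IV; P_i = C_i ⊕ S_i.
P[1]: S = E(K, 215) = 201; 235 ⊕ 201 = 34.
P[2]: S = E(K, 201) = 187; 47 ⊕ 187 = 148.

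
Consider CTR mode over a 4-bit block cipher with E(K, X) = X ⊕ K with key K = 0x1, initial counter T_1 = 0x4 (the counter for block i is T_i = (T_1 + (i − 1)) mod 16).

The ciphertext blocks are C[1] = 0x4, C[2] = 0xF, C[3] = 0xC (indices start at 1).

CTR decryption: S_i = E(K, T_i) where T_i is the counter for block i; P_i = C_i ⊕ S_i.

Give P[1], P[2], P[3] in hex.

P[1]: T = 0x4, S = E(K, T) = 0x5; 0x4 ⊕ 0x5 = 0x1.
P[2]: T = 0x5, S = E(K, T) = 0x4; 0xF ⊕ 0x4 = 0xB.
P[3]: T = 0x6, S = E(K, T) = 0x7; 0xC ⊕ 0x7 = 0xB.

P[1] = 0x1, P[2] = 0xB, P[3] = 0xB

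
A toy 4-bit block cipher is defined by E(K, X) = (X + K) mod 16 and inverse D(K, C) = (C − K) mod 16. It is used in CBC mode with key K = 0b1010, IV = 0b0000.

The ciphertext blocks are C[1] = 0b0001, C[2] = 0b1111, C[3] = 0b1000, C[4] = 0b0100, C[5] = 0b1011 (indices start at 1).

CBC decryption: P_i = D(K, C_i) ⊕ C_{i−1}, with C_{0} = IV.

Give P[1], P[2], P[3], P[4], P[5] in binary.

P[1]: D(K, 0b0001) = 0b0111; 0b0111 ⊕ 0b0000 = 0b0111.
P[2]: D(K, 0b1111) = 0b0101; 0b0101 ⊕ 0b0001 = 0b0100.
P[3]: D(K, 0b1000) = 0b1110; 0b1110 ⊕ 0b1111 = 0b0001.
P[4]: D(K, 0b0100) = 0b1010; 0b1010 ⊕ 0b1000 = 0b0010.
P[5]: D(K, 0b1011) = 0b0001; 0b0001 ⊕ 0b0100 = 0b0101.

P[1] = 0b0111, P[2] = 0b0100, P[3] = 0b0001, P[4] = 0b0010, P[5] = 0b0101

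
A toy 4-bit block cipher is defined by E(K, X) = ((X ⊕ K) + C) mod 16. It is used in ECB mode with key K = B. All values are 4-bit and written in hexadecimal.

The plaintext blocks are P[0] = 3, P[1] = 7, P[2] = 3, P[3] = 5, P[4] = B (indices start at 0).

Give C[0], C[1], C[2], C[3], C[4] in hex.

C[0] = 4, C[1] = 8, C[2] = 4, C[3] = A, C[4] = C

ECB encryption: C_i = E(K, P_i).
C[0]: E(K, 3) = 4.
C[1]: E(K, 7) = 8.
C[2]: E(K, 3) = 4.
C[3]: E(K, 5) = A.
C[4]: E(K, B) = C.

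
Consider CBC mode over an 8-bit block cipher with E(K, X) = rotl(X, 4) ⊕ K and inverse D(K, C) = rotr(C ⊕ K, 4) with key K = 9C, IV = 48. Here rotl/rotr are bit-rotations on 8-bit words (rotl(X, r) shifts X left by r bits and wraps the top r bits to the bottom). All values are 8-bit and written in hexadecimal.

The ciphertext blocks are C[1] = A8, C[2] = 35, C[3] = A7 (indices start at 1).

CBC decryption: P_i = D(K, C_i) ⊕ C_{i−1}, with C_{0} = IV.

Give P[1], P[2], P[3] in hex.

P[1]: D(K, A8) = 43; 43 ⊕ 48 = 0B.
P[2]: D(K, 35) = 9A; 9A ⊕ A8 = 32.
P[3]: D(K, A7) = B3; B3 ⊕ 35 = 86.

P[1] = 0B, P[2] = 32, P[3] = 86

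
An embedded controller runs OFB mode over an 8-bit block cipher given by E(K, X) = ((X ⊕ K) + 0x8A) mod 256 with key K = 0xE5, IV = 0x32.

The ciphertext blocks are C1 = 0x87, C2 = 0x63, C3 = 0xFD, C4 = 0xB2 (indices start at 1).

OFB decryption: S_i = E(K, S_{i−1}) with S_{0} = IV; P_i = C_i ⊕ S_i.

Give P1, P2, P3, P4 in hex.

P1 = 0xE6, P2 = 0x6D, P3 = 0x88, P4 = 0xA8

P1: S = E(K, 0x32) = 0x61; 0x87 ⊕ 0x61 = 0xE6.
P2: S = E(K, 0x61) = 0x0E; 0x63 ⊕ 0x0E = 0x6D.
P3: S = E(K, 0x0E) = 0x75; 0xFD ⊕ 0x75 = 0x88.
P4: S = E(K, 0x75) = 0x1A; 0xB2 ⊕ 0x1A = 0xA8.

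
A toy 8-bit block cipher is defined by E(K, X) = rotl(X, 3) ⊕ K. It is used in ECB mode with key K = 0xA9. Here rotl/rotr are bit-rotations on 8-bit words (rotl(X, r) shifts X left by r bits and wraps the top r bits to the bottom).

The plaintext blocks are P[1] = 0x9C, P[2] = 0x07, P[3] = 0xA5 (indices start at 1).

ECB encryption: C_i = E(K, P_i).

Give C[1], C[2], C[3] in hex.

C[1] = 0x4D, C[2] = 0x91, C[3] = 0x84

C[1]: E(K, 0x9C) = 0x4D.
C[2]: E(K, 0x07) = 0x91.
C[3]: E(K, 0xA5) = 0x84.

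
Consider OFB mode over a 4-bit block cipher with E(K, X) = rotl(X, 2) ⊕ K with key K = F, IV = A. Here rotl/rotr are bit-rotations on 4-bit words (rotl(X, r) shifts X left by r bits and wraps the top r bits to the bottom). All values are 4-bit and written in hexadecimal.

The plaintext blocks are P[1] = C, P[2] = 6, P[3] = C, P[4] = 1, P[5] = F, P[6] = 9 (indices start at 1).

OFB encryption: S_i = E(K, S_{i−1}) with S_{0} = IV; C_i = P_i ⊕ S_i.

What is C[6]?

C[1]: S = E(K, A) = 5; C ⊕ 5 = 9.
C[2]: S = E(K, 5) = A; 6 ⊕ A = C.
C[3]: S = E(K, A) = 5; C ⊕ 5 = 9.
C[4]: S = E(K, 5) = A; 1 ⊕ A = B.
C[5]: S = E(K, A) = 5; F ⊕ 5 = A.
C[6]: S = E(K, 5) = A; 9 ⊕ A = 3.

C[6] = 3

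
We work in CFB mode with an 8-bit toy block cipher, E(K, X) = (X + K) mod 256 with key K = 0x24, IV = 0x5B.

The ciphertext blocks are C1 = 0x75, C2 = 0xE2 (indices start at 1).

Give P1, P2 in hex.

CFB decryption: P_i = C_i ⊕ E(K, C_{i−1}), with C_{0} = IV.
P1: E(K, 0x5B) = 0x7F; 0x75 ⊕ 0x7F = 0x0A.
P2: E(K, 0x75) = 0x99; 0xE2 ⊕ 0x99 = 0x7B.

P1 = 0x0A, P2 = 0x7B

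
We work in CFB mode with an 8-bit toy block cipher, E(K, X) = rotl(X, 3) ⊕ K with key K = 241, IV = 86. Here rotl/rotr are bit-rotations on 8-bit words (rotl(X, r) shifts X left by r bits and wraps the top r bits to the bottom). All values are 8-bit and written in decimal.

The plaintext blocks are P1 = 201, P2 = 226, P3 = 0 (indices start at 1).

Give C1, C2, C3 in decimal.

C1 = 138, C2 = 71, C3 = 203

CFB encryption: C_i = P_i ⊕ E(K, C_{i−1}), with C_{0} = IV.
C1: E(K, 86) = 67; 201 ⊕ 67 = 138.
C2: E(K, 138) = 165; 226 ⊕ 165 = 71.
C3: E(K, 71) = 203; 0 ⊕ 203 = 203.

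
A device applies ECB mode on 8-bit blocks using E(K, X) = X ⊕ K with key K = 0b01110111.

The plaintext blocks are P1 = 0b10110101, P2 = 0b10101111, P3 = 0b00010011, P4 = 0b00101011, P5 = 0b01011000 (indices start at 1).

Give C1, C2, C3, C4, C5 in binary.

ECB encryption: C_i = E(K, P_i).
C1: E(K, 0b10110101) = 0b11000010.
C2: E(K, 0b10101111) = 0b11011000.
C3: E(K, 0b00010011) = 0b01100100.
C4: E(K, 0b00101011) = 0b01011100.
C5: E(K, 0b01011000) = 0b00101111.

C1 = 0b11000010, C2 = 0b11011000, C3 = 0b01100100, C4 = 0b01011100, C5 = 0b00101111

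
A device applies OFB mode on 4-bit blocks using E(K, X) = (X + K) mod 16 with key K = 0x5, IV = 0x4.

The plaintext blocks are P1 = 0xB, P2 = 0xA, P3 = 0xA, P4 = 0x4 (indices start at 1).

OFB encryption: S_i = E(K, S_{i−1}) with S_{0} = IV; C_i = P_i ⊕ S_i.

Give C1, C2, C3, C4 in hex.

C1 = 0x2, C2 = 0x4, C3 = 0x9, C4 = 0xC

C1: S = E(K, 0x4) = 0x9; 0xB ⊕ 0x9 = 0x2.
C2: S = E(K, 0x9) = 0xE; 0xA ⊕ 0xE = 0x4.
C3: S = E(K, 0xE) = 0x3; 0xA ⊕ 0x3 = 0x9.
C4: S = E(K, 0x3) = 0x8; 0x4 ⊕ 0x8 = 0xC.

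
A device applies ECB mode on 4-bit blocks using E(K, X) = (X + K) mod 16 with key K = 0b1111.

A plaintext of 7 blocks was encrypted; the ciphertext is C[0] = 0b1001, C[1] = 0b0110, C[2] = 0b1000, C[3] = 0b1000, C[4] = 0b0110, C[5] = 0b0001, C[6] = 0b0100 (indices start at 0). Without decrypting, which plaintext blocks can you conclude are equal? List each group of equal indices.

ECB encrypts each block independently with the same key, so equal ciphertext blocks imply equal plaintext blocks.
C[1] = C[4] = 0b0110, so P[1] = P[4].
C[2] = C[3] = 0b1000, so P[2] = P[3].

P[1] = P[4]; P[2] = P[3]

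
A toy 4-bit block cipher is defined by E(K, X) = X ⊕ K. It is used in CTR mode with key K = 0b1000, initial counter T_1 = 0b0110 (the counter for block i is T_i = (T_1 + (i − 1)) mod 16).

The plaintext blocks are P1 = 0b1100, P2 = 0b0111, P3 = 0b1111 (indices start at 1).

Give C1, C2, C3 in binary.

CTR encryption: S_i = E(K, T_i) where T_i is the counter for block i; C_i = P_i ⊕ S_i.
C1: T = 0b0110, S = E(K, T) = 0b1110; 0b1100 ⊕ 0b1110 = 0b0010.
C2: T = 0b0111, S = E(K, T) = 0b1111; 0b0111 ⊕ 0b1111 = 0b1000.
C3: T = 0b1000, S = E(K, T) = 0b0000; 0b1111 ⊕ 0b0000 = 0b1111.

C1 = 0b0010, C2 = 0b1000, C3 = 0b1111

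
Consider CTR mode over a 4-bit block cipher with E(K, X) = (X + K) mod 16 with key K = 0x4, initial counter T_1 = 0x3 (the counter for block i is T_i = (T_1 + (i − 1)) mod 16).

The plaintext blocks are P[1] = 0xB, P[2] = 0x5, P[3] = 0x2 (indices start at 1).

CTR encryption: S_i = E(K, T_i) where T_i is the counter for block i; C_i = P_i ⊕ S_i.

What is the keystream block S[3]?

C[1]: T = 0x3, S = E(K, T) = 0x7; 0xB ⊕ 0x7 = 0xC.
C[2]: T = 0x4, S = E(K, T) = 0x8; 0x5 ⊕ 0x8 = 0xD.
C[3]: T = 0x5, S = E(K, T) = 0x9; 0x2 ⊕ 0x9 = 0xB.
So S[3] = 0x9.

0x9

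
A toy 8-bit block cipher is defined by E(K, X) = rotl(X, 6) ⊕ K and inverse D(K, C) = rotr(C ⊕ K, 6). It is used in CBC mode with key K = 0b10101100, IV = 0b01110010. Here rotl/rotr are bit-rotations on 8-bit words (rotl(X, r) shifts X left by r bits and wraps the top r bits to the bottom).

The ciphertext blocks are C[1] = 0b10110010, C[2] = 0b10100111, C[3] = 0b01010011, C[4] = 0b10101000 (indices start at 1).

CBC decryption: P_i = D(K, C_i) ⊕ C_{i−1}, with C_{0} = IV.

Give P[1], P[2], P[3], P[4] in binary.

P[1] = 0b00001010, P[2] = 0b10011110, P[3] = 0b01011000, P[4] = 0b01000011

P[1]: D(K, 0b10110010) = 0b01111000; 0b01111000 ⊕ 0b01110010 = 0b00001010.
P[2]: D(K, 0b10100111) = 0b00101100; 0b00101100 ⊕ 0b10110010 = 0b10011110.
P[3]: D(K, 0b01010011) = 0b11111111; 0b11111111 ⊕ 0b10100111 = 0b01011000.
P[4]: D(K, 0b10101000) = 0b00010000; 0b00010000 ⊕ 0b01010011 = 0b01000011.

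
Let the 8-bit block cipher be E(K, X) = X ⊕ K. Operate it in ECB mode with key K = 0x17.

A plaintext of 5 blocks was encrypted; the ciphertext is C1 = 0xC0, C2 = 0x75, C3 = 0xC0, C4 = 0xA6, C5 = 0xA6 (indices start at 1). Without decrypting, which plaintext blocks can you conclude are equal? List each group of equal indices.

ECB encrypts each block independently with the same key, so equal ciphertext blocks imply equal plaintext blocks.
C1 = C3 = 0xC0, so P1 = P3.
C4 = C5 = 0xA6, so P4 = P5.

P1 = P3; P4 = P5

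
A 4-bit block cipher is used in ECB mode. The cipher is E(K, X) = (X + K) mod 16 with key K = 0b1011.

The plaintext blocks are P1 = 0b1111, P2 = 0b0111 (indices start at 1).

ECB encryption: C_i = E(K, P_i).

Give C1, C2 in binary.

C1: E(K, 0b1111) = 0b1010.
C2: E(K, 0b0111) = 0b0010.

C1 = 0b1010, C2 = 0b0010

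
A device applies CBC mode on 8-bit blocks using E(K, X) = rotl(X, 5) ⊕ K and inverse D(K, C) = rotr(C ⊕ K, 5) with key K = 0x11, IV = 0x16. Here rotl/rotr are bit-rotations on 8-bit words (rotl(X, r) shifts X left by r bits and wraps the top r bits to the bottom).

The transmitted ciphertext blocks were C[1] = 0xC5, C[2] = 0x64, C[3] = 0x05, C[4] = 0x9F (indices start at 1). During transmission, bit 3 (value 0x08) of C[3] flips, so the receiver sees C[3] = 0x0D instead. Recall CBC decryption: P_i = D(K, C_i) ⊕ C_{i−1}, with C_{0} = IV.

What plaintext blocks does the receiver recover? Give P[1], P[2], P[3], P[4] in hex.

Only C[3] changed, to 0x0D. In CBC, a change in C_i garbles P_i and flips the same bit in P_{i+1}. Decrypting the received ciphertext:
P[1]: D(K, 0xC5) = 0xA6; 0xA6 ⊕ 0x16 = 0xB0.
P[2]: D(K, 0x64) = 0xAB; 0xAB ⊕ 0xC5 = 0x6E.
P[3]: D(K, 0x0D) = 0xE0; 0xE0 ⊕ 0x64 = 0x84.
P[4]: D(K, 0x9F) = 0x74; 0x74 ⊕ 0x0D = 0x79.
Blocks that differ from the original plaintext: P[3], P[4].

P[1] = 0xB0, P[2] = 0x6E, P[3] = 0x84, P[4] = 0x79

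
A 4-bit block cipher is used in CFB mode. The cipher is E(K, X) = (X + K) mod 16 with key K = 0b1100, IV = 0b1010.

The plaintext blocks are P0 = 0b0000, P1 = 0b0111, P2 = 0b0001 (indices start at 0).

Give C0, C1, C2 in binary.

CFB encryption: C_i = P_i ⊕ E(K, C_{i−1}), with C_{−1} = IV.
C0: E(K, 0b1010) = 0b0110; 0b0000 ⊕ 0b0110 = 0b0110.
C1: E(K, 0b0110) = 0b0010; 0b0111 ⊕ 0b0010 = 0b0101.
C2: E(K, 0b0101) = 0b0001; 0b0001 ⊕ 0b0001 = 0b0000.

C0 = 0b0110, C1 = 0b0101, C2 = 0b0000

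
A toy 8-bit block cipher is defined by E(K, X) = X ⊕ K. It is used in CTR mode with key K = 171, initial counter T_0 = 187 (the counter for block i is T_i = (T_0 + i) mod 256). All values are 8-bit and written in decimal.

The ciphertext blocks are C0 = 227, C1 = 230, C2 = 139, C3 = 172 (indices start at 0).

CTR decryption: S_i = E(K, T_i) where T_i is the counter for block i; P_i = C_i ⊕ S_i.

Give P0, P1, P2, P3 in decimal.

P0: T = 187, S = E(K, T) = 16; 227 ⊕ 16 = 243.
P1: T = 188, S = E(K, T) = 23; 230 ⊕ 23 = 241.
P2: T = 189, S = E(K, T) = 22; 139 ⊕ 22 = 157.
P3: T = 190, S = E(K, T) = 21; 172 ⊕ 21 = 185.

P0 = 243, P1 = 241, P2 = 157, P3 = 185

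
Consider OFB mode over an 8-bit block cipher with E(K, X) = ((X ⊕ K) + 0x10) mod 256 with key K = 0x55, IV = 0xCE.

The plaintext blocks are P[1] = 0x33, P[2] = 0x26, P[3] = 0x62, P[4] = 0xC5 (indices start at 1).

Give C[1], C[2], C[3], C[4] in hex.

OFB encryption: S_i = E(K, S_{i−1}) with S_{0} = IV; C_i = P_i ⊕ S_i.
C[1]: S = E(K, 0xCE) = 0xAB; 0x33 ⊕ 0xAB = 0x98.
C[2]: S = E(K, 0xAB) = 0x0E; 0x26 ⊕ 0x0E = 0x28.
C[3]: S = E(K, 0x0E) = 0x6B; 0x62 ⊕ 0x6B = 0x09.
C[4]: S = E(K, 0x6B) = 0x4E; 0xC5 ⊕ 0x4E = 0x8B.

C[1] = 0x98, C[2] = 0x28, C[3] = 0x09, C[4] = 0x8B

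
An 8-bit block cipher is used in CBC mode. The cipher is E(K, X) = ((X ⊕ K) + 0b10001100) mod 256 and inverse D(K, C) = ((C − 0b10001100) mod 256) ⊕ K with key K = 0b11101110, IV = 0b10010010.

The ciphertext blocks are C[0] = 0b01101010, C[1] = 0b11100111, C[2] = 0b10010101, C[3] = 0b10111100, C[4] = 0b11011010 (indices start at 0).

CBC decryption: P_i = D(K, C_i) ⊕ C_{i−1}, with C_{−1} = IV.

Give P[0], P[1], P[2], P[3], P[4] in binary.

P[0]: D(K, 0b01101010) = 0b00110000; 0b00110000 ⊕ 0b10010010 = 0b10100010.
P[1]: D(K, 0b11100111) = 0b10110101; 0b10110101 ⊕ 0b01101010 = 0b11011111.
P[2]: D(K, 0b10010101) = 0b11100111; 0b11100111 ⊕ 0b11100111 = 0b00000000.
P[3]: D(K, 0b10111100) = 0b11011110; 0b11011110 ⊕ 0b10010101 = 0b01001011.
P[4]: D(K, 0b11011010) = 0b10100000; 0b10100000 ⊕ 0b10111100 = 0b00011100.

P[0] = 0b10100010, P[1] = 0b11011111, P[2] = 0b00000000, P[3] = 0b01001011, P[4] = 0b00011100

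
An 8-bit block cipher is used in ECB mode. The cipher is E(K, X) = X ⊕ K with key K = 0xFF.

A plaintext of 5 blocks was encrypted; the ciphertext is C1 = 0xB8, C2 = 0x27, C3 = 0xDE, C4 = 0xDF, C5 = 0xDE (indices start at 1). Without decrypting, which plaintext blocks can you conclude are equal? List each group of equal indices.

ECB encrypts each block independently with the same key, so equal ciphertext blocks imply equal plaintext blocks.
C3 = C5 = 0xDE, so P3 = P5.

P3 = P5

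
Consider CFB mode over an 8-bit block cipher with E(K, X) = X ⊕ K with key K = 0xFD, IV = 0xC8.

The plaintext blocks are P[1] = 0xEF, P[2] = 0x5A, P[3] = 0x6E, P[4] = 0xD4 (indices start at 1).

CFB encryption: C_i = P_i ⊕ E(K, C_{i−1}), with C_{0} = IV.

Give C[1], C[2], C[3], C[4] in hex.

C[1]: E(K, 0xC8) = 0x35; 0xEF ⊕ 0x35 = 0xDA.
C[2]: E(K, 0xDA) = 0x27; 0x5A ⊕ 0x27 = 0x7D.
C[3]: E(K, 0x7D) = 0x80; 0x6E ⊕ 0x80 = 0xEE.
C[4]: E(K, 0xEE) = 0x13; 0xD4 ⊕ 0x13 = 0xC7.

C[1] = 0xDA, C[2] = 0x7D, C[3] = 0xEE, C[4] = 0xC7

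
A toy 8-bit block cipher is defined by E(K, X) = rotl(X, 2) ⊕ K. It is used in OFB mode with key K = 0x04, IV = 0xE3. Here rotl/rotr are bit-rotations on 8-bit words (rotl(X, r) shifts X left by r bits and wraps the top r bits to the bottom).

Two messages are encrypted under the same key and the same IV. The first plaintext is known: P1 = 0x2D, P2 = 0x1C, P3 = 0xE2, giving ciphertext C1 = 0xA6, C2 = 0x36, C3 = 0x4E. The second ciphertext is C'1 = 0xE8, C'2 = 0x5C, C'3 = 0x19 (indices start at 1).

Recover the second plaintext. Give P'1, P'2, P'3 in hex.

P'1 = 0x63, P'2 = 0x76, P'3 = 0xB5

In OFB with a reused IV, both messages share the same keystream S_i, so C_i ⊕ C'_i = P_i ⊕ P'_i and thus P'_i = P_i ⊕ C_i ⊕ C'_i.
P'1: 0x2D ⊕ 0xA6 ⊕ 0xE8 = 0x63.
P'2: 0x1C ⊕ 0x36 ⊕ 0x5C = 0x76.
P'3: 0xE2 ⊕ 0x4E ⊕ 0x19 = 0xB5.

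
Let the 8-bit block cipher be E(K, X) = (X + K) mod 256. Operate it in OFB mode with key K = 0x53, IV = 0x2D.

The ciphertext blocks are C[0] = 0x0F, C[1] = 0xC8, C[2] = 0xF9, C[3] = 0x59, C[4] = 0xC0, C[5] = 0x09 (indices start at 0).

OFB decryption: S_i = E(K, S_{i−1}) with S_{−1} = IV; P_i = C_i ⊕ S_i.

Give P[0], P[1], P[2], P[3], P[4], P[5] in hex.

P[0]: S = E(K, 0x2D) = 0x80; 0x0F ⊕ 0x80 = 0x8F.
P[1]: S = E(K, 0x80) = 0xD3; 0xC8 ⊕ 0xD3 = 0x1B.
P[2]: S = E(K, 0xD3) = 0x26; 0xF9 ⊕ 0x26 = 0xDF.
P[3]: S = E(K, 0x26) = 0x79; 0x59 ⊕ 0x79 = 0x20.
P[4]: S = E(K, 0x79) = 0xCC; 0xC0 ⊕ 0xCC = 0x0C.
P[5]: S = E(K, 0xCC) = 0x1F; 0x09 ⊕ 0x1F = 0x16.

P[0] = 0x8F, P[1] = 0x1B, P[2] = 0xDF, P[3] = 0x20, P[4] = 0x0C, P[5] = 0x16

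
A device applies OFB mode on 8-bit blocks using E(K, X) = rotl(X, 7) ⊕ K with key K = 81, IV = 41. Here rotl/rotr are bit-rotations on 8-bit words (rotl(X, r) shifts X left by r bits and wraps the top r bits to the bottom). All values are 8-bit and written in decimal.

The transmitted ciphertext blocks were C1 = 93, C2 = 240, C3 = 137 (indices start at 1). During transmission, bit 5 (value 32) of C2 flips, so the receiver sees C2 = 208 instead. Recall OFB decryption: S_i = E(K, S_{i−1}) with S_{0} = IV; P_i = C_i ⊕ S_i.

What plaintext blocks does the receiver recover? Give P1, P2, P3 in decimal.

Only C2 changed, to 208. In OFB, a change in C_i flips the same bit in P_i only; the keystream is unaffected. Decrypting the received ciphertext:
P1: S = E(K, 41) = 197; 93 ⊕ 197 = 152.
P2: S = E(K, 197) = 179; 208 ⊕ 179 = 99.
P3: S = E(K, 179) = 136; 137 ⊕ 136 = 1.
Blocks that differ from the original plaintext: P2.

P1 = 152, P2 = 99, P3 = 1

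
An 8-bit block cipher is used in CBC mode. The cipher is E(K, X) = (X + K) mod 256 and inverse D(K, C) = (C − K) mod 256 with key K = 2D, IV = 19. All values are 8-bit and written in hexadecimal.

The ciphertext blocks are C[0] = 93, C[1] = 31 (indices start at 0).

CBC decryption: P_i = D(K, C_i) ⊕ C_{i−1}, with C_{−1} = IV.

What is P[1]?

P[1]: D(K, 31) = 04; 04 ⊕ 93 = 97.

P[1] = 97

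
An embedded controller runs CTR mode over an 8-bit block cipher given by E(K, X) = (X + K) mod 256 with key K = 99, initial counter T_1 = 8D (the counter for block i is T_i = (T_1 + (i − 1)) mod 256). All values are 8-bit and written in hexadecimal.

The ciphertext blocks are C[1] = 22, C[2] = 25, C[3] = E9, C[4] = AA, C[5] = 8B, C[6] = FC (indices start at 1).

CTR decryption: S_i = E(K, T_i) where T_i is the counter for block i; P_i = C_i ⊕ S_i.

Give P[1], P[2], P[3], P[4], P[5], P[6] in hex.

P[1]: T = 8D, S = E(K, T) = 26; 22 ⊕ 26 = 04.
P[2]: T = 8E, S = E(K, T) = 27; 25 ⊕ 27 = 02.
P[3]: T = 8F, S = E(K, T) = 28; E9 ⊕ 28 = C1.
P[4]: T = 90, S = E(K, T) = 29; AA ⊕ 29 = 83.
P[5]: T = 91, S = E(K, T) = 2A; 8B ⊕ 2A = A1.
P[6]: T = 92, S = E(K, T) = 2B; FC ⊕ 2B = D7.

P[1] = 04, P[2] = 02, P[3] = C1, P[4] = 83, P[5] = A1, P[6] = D7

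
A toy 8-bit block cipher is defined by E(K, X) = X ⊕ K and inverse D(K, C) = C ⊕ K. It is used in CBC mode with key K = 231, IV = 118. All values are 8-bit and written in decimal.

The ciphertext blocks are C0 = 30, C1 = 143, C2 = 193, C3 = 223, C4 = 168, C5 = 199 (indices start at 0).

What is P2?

P2 = 169

CBC decryption: P_i = D(K, C_i) ⊕ C_{i−1}, with C_{−1} = IV.
P2: D(K, 193) = 38; 38 ⊕ 143 = 169.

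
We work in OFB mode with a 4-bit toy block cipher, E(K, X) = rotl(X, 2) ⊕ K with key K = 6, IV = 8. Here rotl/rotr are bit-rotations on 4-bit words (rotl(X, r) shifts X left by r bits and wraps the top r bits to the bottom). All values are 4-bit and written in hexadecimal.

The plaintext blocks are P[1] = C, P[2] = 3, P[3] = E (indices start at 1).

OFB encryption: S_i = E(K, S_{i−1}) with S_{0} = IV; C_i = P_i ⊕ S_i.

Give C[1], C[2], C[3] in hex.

C[1]: S = E(K, 8) = 4; C ⊕ 4 = 8.
C[2]: S = E(K, 4) = 7; 3 ⊕ 7 = 4.
C[3]: S = E(K, 7) = B; E ⊕ B = 5.

C[1] = 8, C[2] = 4, C[3] = 5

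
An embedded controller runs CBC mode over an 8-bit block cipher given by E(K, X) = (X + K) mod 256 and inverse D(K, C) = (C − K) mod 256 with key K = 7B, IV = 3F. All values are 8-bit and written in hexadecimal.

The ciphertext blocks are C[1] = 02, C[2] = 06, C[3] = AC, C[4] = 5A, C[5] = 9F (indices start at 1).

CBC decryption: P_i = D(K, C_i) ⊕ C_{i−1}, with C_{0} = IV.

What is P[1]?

P[1] = B8

P[1]: D(K, 02) = 87; 87 ⊕ 3F = B8.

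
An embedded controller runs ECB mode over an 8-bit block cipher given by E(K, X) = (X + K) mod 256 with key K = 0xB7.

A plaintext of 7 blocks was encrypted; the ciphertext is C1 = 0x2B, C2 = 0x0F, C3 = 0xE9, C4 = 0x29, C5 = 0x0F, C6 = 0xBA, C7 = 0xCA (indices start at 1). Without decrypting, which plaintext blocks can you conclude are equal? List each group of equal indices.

ECB encrypts each block independently with the same key, so equal ciphertext blocks imply equal plaintext blocks.
C2 = C5 = 0x0F, so P2 = P5.

P2 = P5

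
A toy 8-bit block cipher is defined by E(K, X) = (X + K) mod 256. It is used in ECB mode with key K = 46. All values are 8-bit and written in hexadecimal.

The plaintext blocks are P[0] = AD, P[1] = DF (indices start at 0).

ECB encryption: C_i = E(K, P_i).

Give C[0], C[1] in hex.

C[0] = F3, C[1] = 25

C[0]: E(K, AD) = F3.
C[1]: E(K, DF) = 25.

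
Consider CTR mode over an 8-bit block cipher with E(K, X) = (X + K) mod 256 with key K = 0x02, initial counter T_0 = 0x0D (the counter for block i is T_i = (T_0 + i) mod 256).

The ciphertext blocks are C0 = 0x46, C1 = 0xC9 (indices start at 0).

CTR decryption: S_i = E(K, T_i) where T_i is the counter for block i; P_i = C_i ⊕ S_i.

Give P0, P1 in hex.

P0: T = 0x0D, S = E(K, T) = 0x0F; 0x46 ⊕ 0x0F = 0x49.
P1: T = 0x0E, S = E(K, T) = 0x10; 0xC9 ⊕ 0x10 = 0xD9.

P0 = 0x49, P1 = 0xD9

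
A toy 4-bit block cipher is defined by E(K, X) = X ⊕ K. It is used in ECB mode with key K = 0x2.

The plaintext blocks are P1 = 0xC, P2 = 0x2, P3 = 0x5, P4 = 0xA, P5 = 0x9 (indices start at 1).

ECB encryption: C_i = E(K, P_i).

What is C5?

C5 = 0xB

C5: E(K, 0x9) = 0xB.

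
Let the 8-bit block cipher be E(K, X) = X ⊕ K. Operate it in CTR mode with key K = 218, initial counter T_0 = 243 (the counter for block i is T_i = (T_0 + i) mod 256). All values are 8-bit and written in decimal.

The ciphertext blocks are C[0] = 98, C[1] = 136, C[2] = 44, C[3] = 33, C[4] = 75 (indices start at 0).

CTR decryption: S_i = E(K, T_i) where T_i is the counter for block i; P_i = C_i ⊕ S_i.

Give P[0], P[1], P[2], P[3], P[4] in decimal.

P[0] = 75, P[1] = 166, P[2] = 3, P[3] = 13, P[4] = 102

P[0]: T = 243, S = E(K, T) = 41; 98 ⊕ 41 = 75.
P[1]: T = 244, S = E(K, T) = 46; 136 ⊕ 46 = 166.
P[2]: T = 245, S = E(K, T) = 47; 44 ⊕ 47 = 3.
P[3]: T = 246, S = E(K, T) = 44; 33 ⊕ 44 = 13.
P[4]: T = 247, S = E(K, T) = 45; 75 ⊕ 45 = 102.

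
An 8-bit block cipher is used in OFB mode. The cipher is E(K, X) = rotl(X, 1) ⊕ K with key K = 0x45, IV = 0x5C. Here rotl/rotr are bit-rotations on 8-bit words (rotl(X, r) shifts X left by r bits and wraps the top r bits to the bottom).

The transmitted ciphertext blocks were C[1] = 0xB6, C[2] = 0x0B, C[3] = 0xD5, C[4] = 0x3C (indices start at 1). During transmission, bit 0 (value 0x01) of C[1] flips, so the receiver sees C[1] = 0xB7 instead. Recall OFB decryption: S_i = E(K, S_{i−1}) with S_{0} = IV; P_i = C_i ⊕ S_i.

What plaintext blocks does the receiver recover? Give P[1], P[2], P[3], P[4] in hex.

P[1] = 0x4A, P[2] = 0xB5, P[3] = 0xED, P[4] = 0x09

Only C[1] changed, to 0xB7. In OFB, a change in C_i flips the same bit in P_i only; the keystream is unaffected. Decrypting the received ciphertext:
P[1]: S = E(K, 0x5C) = 0xFD; 0xB7 ⊕ 0xFD = 0x4A.
P[2]: S = E(K, 0xFD) = 0xBE; 0x0B ⊕ 0xBE = 0xB5.
P[3]: S = E(K, 0xBE) = 0x38; 0xD5 ⊕ 0x38 = 0xED.
P[4]: S = E(K, 0x38) = 0x35; 0x3C ⊕ 0x35 = 0x09.
Blocks that differ from the original plaintext: P[1].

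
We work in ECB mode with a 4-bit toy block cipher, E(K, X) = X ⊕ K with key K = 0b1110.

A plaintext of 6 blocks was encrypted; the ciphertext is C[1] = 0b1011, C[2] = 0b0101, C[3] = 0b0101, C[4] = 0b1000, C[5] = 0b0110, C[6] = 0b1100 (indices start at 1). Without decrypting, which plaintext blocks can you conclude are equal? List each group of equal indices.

ECB encrypts each block independently with the same key, so equal ciphertext blocks imply equal plaintext blocks.
C[2] = C[3] = 0b0101, so P[2] = P[3].

P[2] = P[3]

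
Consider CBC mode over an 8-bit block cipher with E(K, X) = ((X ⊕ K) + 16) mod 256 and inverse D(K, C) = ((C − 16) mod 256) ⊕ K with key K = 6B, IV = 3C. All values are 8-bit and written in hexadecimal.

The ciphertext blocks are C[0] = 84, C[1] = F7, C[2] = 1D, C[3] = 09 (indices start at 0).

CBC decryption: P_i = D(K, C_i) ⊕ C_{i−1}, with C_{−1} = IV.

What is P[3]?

P[3] = 85

P[3]: D(K, 09) = 98; 98 ⊕ 1D = 85.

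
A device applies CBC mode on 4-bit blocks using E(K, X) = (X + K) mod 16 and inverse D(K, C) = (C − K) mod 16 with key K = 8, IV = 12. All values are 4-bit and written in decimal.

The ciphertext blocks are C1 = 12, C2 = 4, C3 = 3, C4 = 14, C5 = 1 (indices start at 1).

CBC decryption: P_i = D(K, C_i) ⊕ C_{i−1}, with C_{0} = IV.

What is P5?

P5: D(K, 1) = 9; 9 ⊕ 14 = 7.

P5 = 7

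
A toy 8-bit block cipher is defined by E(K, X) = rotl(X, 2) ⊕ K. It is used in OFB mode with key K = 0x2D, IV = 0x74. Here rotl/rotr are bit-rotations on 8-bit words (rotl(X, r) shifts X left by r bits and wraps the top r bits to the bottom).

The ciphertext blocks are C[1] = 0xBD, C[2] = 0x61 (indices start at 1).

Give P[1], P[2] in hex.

OFB decryption: S_i = E(K, S_{i−1}) with S_{0} = IV; P_i = C_i ⊕ S_i.
P[1]: S = E(K, 0x74) = 0xFC; 0xBD ⊕ 0xFC = 0x41.
P[2]: S = E(K, 0xFC) = 0xDE; 0x61 ⊕ 0xDE = 0xBF.

P[1] = 0x41, P[2] = 0xBF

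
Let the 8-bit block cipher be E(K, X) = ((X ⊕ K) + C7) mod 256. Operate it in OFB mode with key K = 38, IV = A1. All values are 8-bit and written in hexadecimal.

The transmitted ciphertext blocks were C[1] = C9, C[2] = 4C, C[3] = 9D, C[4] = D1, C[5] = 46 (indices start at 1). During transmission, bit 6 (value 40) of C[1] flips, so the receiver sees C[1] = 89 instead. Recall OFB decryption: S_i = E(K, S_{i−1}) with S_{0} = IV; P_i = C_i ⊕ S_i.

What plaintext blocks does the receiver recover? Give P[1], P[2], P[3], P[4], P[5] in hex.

P[1] = E9, P[2] = 53, P[3] = 73, P[4] = 4C, P[5] = 2A

Only C[1] changed, to 89. In OFB, a change in C_i flips the same bit in P_i only; the keystream is unaffected. Decrypting the received ciphertext:
P[1]: S = E(K, A1) = 60; 89 ⊕ 60 = E9.
P[2]: S = E(K, 60) = 1F; 4C ⊕ 1F = 53.
P[3]: S = E(K, 1F) = EE; 9D ⊕ EE = 73.
P[4]: S = E(K, EE) = 9D; D1 ⊕ 9D = 4C.
P[5]: S = E(K, 9D) = 6C; 46 ⊕ 6C = 2A.
Blocks that differ from the original plaintext: P[1].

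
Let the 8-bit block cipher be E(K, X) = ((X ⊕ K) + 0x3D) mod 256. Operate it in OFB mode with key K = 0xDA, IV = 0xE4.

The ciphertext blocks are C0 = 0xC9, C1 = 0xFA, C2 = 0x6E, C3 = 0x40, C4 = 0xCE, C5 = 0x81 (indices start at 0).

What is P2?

OFB decryption: S_i = E(K, S_{i−1}) with S_{−1} = IV; P_i = C_i ⊕ S_i.
P0: S = E(K, 0xE4) = 0x7B; 0xC9 ⊕ 0x7B = 0xB2.
P1: S = E(K, 0x7B) = 0xDE; 0xFA ⊕ 0xDE = 0x24.
P2: S = E(K, 0xDE) = 0x41; 0x6E ⊕ 0x41 = 0x2F.

P2 = 0x2F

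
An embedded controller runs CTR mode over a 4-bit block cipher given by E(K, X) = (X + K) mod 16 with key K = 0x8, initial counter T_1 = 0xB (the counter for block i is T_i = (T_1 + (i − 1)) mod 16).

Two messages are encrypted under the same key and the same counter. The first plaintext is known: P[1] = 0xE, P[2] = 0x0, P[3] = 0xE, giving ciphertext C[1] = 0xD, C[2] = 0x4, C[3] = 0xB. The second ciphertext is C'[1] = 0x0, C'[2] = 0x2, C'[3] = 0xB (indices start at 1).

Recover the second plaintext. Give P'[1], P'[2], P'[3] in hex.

In CTR with a reused counter, both messages share the same keystream S_i, so C_i ⊕ C'_i = P_i ⊕ P'_i and thus P'_i = P_i ⊕ C_i ⊕ C'_i.
P'[1]: 0xE ⊕ 0xD ⊕ 0x0 = 0x3.
P'[2]: 0x0 ⊕ 0x4 ⊕ 0x2 = 0x6.
P'[3]: 0xE ⊕ 0xB ⊕ 0xB = 0xE.

P'[1] = 0x3, P'[2] = 0x6, P'[3] = 0xE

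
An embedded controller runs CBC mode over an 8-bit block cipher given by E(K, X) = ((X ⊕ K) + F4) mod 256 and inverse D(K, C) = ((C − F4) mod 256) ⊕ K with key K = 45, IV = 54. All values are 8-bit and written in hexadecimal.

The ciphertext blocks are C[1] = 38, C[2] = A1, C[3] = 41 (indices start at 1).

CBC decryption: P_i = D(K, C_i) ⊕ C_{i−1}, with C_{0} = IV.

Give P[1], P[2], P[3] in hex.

P[1]: D(K, 38) = 01; 01 ⊕ 54 = 55.
P[2]: D(K, A1) = E8; E8 ⊕ 38 = D0.
P[3]: D(K, 41) = 08; 08 ⊕ A1 = A9.

P[1] = 55, P[2] = D0, P[3] = A9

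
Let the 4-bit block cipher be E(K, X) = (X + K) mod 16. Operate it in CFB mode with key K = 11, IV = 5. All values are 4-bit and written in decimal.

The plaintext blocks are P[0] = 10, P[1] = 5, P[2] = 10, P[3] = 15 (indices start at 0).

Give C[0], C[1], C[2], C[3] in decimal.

C[0] = 10, C[1] = 0, C[2] = 1, C[3] = 3

CFB encryption: C_i = P_i ⊕ E(K, C_{i−1}), with C_{−1} = IV.
C[0]: E(K, 5) = 0; 10 ⊕ 0 = 10.
C[1]: E(K, 10) = 5; 5 ⊕ 5 = 0.
C[2]: E(K, 0) = 11; 10 ⊕ 11 = 1.
C[3]: E(K, 1) = 12; 15 ⊕ 12 = 3.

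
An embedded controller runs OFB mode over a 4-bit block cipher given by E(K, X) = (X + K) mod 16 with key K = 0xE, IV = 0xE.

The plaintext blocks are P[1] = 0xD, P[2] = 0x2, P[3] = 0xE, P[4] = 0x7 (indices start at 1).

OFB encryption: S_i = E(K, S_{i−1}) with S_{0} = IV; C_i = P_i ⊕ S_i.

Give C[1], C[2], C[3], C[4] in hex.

C[1] = 0x1, C[2] = 0x8, C[3] = 0x6, C[4] = 0x1

C[1]: S = E(K, 0xE) = 0xC; 0xD ⊕ 0xC = 0x1.
C[2]: S = E(K, 0xC) = 0xA; 0x2 ⊕ 0xA = 0x8.
C[3]: S = E(K, 0xA) = 0x8; 0xE ⊕ 0x8 = 0x6.
C[4]: S = E(K, 0x8) = 0x6; 0x7 ⊕ 0x6 = 0x1.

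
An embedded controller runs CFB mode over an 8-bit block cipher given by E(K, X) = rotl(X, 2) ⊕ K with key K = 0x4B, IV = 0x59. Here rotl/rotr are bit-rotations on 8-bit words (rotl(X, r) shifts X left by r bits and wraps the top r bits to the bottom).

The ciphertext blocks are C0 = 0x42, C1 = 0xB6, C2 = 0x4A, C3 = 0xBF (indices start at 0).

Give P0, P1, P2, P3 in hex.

P0 = 0x6C, P1 = 0xF4, P2 = 0xDB, P3 = 0xDD

CFB decryption: P_i = C_i ⊕ E(K, C_{i−1}), with C_{−1} = IV.
P0: E(K, 0x59) = 0x2E; 0x42 ⊕ 0x2E = 0x6C.
P1: E(K, 0x42) = 0x42; 0xB6 ⊕ 0x42 = 0xF4.
P2: E(K, 0xB6) = 0x91; 0x4A ⊕ 0x91 = 0xDB.
P3: E(K, 0x4A) = 0x62; 0xBF ⊕ 0x62 = 0xDD.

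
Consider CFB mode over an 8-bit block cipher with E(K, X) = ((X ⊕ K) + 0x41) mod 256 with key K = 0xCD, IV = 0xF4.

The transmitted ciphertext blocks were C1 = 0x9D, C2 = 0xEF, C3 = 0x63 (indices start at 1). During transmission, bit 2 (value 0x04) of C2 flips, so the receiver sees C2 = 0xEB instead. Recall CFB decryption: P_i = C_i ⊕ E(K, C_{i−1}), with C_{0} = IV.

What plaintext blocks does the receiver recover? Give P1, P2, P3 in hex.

P1 = 0xE7, P2 = 0x7A, P3 = 0x04

Only C2 changed, to 0xEB. In CFB, a change in C_i flips the same bit in P_i and garbles P_{i+1}. Decrypting the received ciphertext:
P1: E(K, 0xF4) = 0x7A; 0x9D ⊕ 0x7A = 0xE7.
P2: E(K, 0x9D) = 0x91; 0xEB ⊕ 0x91 = 0x7A.
P3: E(K, 0xEB) = 0x67; 0x63 ⊕ 0x67 = 0x04.
Blocks that differ from the original plaintext: P2, P3.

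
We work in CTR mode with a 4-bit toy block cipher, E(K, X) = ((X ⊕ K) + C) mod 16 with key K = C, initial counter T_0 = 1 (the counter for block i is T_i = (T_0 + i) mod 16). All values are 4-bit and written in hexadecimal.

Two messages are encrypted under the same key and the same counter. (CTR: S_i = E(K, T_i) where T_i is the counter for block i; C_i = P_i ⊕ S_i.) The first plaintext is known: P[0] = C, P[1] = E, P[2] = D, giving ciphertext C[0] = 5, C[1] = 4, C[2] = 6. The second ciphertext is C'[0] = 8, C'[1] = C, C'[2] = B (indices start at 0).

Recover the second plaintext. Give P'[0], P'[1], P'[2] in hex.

P'[0] = 1, P'[1] = 6, P'[2] = 0

In CTR with a reused counter, both messages share the same keystream S_i, so C_i ⊕ C'_i = P_i ⊕ P'_i and thus P'_i = P_i ⊕ C_i ⊕ C'_i.
P'[0]: C ⊕ 5 ⊕ 8 = 1.
P'[1]: E ⊕ 4 ⊕ C = 6.
P'[2]: D ⊕ 6 ⊕ B = 0.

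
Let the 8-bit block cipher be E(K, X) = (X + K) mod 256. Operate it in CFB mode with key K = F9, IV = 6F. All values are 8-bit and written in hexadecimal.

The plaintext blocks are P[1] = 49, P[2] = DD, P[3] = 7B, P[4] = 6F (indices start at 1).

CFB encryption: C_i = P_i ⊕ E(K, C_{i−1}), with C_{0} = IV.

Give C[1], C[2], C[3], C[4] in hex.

C[1]: E(K, 6F) = 68; 49 ⊕ 68 = 21.
C[2]: E(K, 21) = 1A; DD ⊕ 1A = C7.
C[3]: E(K, C7) = C0; 7B ⊕ C0 = BB.
C[4]: E(K, BB) = B4; 6F ⊕ B4 = DB.

C[1] = 21, C[2] = C7, C[3] = BB, C[4] = DB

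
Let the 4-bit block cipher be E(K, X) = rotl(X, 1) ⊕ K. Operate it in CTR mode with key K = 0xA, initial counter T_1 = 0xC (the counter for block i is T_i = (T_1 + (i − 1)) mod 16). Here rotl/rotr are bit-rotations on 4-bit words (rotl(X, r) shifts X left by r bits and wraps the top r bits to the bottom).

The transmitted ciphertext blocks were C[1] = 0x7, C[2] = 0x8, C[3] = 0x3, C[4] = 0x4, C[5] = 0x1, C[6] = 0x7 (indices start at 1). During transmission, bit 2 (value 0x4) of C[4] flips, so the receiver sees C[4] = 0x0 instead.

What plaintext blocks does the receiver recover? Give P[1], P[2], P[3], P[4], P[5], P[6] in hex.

P[1] = 0x4, P[2] = 0x9, P[3] = 0x4, P[4] = 0x5, P[5] = 0xB, P[6] = 0xF

CTR decryption: S_i = E(K, T_i) where T_i is the counter for block i; P_i = C_i ⊕ S_i.
Only C[4] changed, to 0x0. In CTR, a change in C_i flips the same bit in P_i only; the keystream is unaffected. Decrypting the received ciphertext:
P[1]: T = 0xC, S = E(K, T) = 0x3; 0x7 ⊕ 0x3 = 0x4.
P[2]: T = 0xD, S = E(K, T) = 0x1; 0x8 ⊕ 0x1 = 0x9.
P[3]: T = 0xE, S = E(K, T) = 0x7; 0x3 ⊕ 0x7 = 0x4.
P[4]: T = 0xF, S = E(K, T) = 0x5; 0x0 ⊕ 0x5 = 0x5.
P[5]: T = 0x0, S = E(K, T) = 0xA; 0x1 ⊕ 0xA = 0xB.
P[6]: T = 0x1, S = E(K, T) = 0x8; 0x7 ⊕ 0x8 = 0xF.
Blocks that differ from the original plaintext: P[4].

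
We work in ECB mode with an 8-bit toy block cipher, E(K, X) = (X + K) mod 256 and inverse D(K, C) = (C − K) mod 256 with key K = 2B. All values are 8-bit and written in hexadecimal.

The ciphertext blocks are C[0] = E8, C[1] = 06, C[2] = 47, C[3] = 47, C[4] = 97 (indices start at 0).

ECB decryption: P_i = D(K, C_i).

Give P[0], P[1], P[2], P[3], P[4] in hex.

P[0] = BD, P[1] = DB, P[2] = 1C, P[3] = 1C, P[4] = 6C

P[0]: D(K, E8) = BD.
P[1]: D(K, 06) = DB.
P[2]: D(K, 47) = 1C.
P[3]: D(K, 47) = 1C.
P[4]: D(K, 97) = 6C.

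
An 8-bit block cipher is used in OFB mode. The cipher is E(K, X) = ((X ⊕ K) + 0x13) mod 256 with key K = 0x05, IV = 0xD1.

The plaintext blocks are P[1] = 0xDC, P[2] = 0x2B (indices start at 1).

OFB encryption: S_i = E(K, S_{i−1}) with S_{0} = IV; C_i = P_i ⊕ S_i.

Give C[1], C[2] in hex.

C[1]: S = E(K, 0xD1) = 0xE7; 0xDC ⊕ 0xE7 = 0x3B.
C[2]: S = E(K, 0xE7) = 0xF5; 0x2B ⊕ 0xF5 = 0xDE.

C[1] = 0x3B, C[2] = 0xDE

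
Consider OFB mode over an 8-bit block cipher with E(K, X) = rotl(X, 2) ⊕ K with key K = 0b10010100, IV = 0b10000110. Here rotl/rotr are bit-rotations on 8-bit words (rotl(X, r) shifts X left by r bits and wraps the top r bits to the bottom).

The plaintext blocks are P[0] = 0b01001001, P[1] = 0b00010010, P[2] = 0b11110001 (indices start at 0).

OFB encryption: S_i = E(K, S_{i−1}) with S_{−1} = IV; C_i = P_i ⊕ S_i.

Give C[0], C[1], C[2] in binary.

C[0] = 0b11000111, C[1] = 0b10111100, C[2] = 0b11011111

C[0]: S = E(K, 0b10000110) = 0b10001110; 0b01001001 ⊕ 0b10001110 = 0b11000111.
C[1]: S = E(K, 0b10001110) = 0b10101110; 0b00010010 ⊕ 0b10101110 = 0b10111100.
C[2]: S = E(K, 0b10101110) = 0b00101110; 0b11110001 ⊕ 0b00101110 = 0b11011111.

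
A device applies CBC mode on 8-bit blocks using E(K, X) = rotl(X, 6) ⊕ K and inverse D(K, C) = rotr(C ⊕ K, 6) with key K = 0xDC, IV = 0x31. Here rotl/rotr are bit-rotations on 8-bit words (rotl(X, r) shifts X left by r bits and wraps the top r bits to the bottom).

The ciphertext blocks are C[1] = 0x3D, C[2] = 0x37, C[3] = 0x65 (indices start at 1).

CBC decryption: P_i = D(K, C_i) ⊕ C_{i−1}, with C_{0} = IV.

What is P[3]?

P[3] = 0xD1

P[3]: D(K, 0x65) = 0xE6; 0xE6 ⊕ 0x37 = 0xD1.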